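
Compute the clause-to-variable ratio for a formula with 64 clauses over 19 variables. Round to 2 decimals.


Clause-to-variable ratio = clauses / variables.
64 / 19 = 3.37.

3.37


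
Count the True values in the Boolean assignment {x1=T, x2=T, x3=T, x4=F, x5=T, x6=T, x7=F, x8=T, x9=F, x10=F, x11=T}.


The weight is the number of variables assigned True.
True variables: x1, x2, x3, x5, x6, x8, x11.
Weight = 7.

7


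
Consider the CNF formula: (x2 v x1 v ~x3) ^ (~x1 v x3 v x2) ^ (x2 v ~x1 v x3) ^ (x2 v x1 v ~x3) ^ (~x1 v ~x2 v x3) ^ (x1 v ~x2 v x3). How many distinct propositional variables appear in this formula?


Identify each distinct variable in the formula.
Variables found: x1, x2, x3.
Total distinct variables = 3.

3


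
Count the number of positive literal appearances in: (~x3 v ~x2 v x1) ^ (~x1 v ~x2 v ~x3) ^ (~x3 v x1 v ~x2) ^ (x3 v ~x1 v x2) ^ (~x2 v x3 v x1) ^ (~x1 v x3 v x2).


Scan each clause for unnegated literals.
Clause 1: 1 positive; Clause 2: 0 positive; Clause 3: 1 positive; Clause 4: 2 positive; Clause 5: 2 positive; Clause 6: 2 positive.
Total positive literal occurrences = 8.

8


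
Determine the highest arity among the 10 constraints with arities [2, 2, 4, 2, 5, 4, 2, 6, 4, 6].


The arities are: 2, 2, 4, 2, 5, 4, 2, 6, 4, 6.
Scan for the maximum value.
Maximum arity = 6.

6


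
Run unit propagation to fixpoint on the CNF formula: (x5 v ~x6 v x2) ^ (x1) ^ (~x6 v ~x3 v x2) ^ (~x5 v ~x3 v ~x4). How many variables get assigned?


Unit propagation repeatedly assigns the literal in any unit clause, then simplifies.
Assignments in order: x1 = T.
No further unit clauses remain.
Total variables assigned = 1.

1


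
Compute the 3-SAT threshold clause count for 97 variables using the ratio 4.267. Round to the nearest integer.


The 3-SAT phase transition occurs at approximately 4.267 clauses per variable.
m = 4.267 * 97 = 413.899.
Rounded to nearest integer: 414.

414


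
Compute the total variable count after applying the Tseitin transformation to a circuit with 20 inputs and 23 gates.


The Tseitin transformation introduces one auxiliary variable per gate.
Total variables = inputs + gates = 20 + 23 = 43.

43


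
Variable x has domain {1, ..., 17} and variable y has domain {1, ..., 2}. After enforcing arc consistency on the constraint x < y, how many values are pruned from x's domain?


For the constraint x < y, x needs a supporting value in y's domain.
x can be at most 1 (one less than y's maximum).
Valid x values from domain: 1 out of 17.
Pruned = 17 - 1 = 16.

16


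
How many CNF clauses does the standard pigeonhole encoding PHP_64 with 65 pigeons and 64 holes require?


The PHP encoding has two parts:
1) At-least-one-hole clauses: 65 (one per pigeon, each with 64 literals).
2) At-most-one-pigeon-per-hole clauses: 64 holes * C(65,2) = 64 * 2080 = 133120.
Total clauses = 65 + 133120 = 133185.

133185


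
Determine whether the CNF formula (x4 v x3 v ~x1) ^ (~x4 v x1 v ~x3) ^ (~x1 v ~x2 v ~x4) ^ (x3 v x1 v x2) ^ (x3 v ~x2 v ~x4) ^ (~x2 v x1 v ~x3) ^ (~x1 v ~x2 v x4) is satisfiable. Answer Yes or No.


Check all 16 possible truth assignments.
Number of satisfying assignments found: 5.
The formula is satisfiable.

Yes


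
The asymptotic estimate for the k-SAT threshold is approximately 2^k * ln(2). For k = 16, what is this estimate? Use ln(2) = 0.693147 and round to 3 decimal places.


Using the asymptotic formula: threshold ~ 2^k * ln(2).
2^16 = 65536.
65536 * 0.693147 = 45426.082.

45426.082


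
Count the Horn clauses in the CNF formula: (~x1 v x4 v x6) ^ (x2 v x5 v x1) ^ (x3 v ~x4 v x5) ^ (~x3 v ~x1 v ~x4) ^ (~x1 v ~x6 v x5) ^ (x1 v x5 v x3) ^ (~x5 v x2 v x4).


A Horn clause has at most one positive literal.
Clause 1: 2 positive lit(s) -> not Horn
Clause 2: 3 positive lit(s) -> not Horn
Clause 3: 2 positive lit(s) -> not Horn
Clause 4: 0 positive lit(s) -> Horn
Clause 5: 1 positive lit(s) -> Horn
Clause 6: 3 positive lit(s) -> not Horn
Clause 7: 2 positive lit(s) -> not Horn
Total Horn clauses = 2.

2


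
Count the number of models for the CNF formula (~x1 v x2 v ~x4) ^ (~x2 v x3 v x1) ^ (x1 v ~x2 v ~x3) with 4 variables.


Enumerate all 16 truth assignments over 4 variables.
Test each against every clause.
Satisfying assignments found: 10.

10


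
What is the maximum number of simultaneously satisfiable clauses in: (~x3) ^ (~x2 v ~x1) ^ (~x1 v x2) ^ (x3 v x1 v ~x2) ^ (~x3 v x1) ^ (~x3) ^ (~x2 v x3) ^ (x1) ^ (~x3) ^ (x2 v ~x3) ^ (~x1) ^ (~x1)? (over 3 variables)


Enumerate all 8 truth assignments.
For each, count how many of the 12 clauses are satisfied.
The formula is not fully satisfiable, so the maximum is below 12.
Maximum simultaneously satisfiable clauses = 11.

11


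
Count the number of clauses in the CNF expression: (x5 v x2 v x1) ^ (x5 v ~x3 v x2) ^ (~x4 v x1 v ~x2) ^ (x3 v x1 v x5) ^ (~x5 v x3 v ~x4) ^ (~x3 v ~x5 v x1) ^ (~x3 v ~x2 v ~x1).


Each group enclosed in parentheses joined by ^ is one clause.
Counting the conjuncts: 7 clauses.

7


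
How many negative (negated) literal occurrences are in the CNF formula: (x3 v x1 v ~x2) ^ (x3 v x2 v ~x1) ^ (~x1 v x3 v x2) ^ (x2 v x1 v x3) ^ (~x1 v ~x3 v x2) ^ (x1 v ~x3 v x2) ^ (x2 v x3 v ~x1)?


Scan each clause for negated literals.
Clause 1: 1 negative; Clause 2: 1 negative; Clause 3: 1 negative; Clause 4: 0 negative; Clause 5: 2 negative; Clause 6: 1 negative; Clause 7: 1 negative.
Total negative literal occurrences = 7.

7


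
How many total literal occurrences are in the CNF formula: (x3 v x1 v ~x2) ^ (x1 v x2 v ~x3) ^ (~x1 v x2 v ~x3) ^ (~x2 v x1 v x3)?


Clause lengths: 3, 3, 3, 3.
Sum = 3 + 3 + 3 + 3 = 12.

12


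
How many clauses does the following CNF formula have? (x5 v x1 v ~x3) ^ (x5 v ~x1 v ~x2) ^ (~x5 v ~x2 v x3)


Each group enclosed in parentheses joined by ^ is one clause.
Counting the conjuncts: 3 clauses.

3


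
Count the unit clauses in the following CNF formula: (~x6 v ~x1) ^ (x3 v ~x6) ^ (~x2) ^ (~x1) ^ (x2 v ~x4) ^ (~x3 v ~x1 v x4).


A unit clause contains exactly one literal.
Unit clauses found: (~x2), (~x1).
Count = 2.

2


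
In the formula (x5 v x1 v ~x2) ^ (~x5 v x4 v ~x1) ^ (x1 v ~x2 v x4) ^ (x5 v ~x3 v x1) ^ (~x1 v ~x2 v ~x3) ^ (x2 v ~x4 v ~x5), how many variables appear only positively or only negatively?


A pure literal appears in only one polarity across all clauses.
Pure literals: x3 (negative only).
Count = 1.

1


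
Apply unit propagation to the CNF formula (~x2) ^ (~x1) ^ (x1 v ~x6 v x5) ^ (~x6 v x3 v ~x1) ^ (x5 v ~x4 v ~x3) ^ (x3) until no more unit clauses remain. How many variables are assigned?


Unit propagation repeatedly assigns the literal in any unit clause, then simplifies.
Assignments in order: x2 = F, x1 = F, x3 = T.
No further unit clauses remain.
Total variables assigned = 3.

3


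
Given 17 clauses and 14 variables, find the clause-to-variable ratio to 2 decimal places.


Clause-to-variable ratio = clauses / variables.
17 / 14 = 1.21.

1.21


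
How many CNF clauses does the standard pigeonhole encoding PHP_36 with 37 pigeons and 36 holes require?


The PHP encoding has two parts:
1) At-least-one-hole clauses: 37 (one per pigeon, each with 36 literals).
2) At-most-one-pigeon-per-hole clauses: 36 holes * C(37,2) = 36 * 666 = 23976.
Total clauses = 37 + 23976 = 24013.

24013


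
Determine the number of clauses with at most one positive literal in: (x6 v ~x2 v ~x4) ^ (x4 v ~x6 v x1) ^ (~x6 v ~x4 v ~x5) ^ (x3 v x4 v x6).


A Horn clause has at most one positive literal.
Clause 1: 1 positive lit(s) -> Horn
Clause 2: 2 positive lit(s) -> not Horn
Clause 3: 0 positive lit(s) -> Horn
Clause 4: 3 positive lit(s) -> not Horn
Total Horn clauses = 2.

2


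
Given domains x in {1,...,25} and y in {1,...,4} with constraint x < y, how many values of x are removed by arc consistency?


For the constraint x < y, x needs a supporting value in y's domain.
x can be at most 3 (one less than y's maximum).
Valid x values from domain: 3 out of 25.
Pruned = 25 - 3 = 22.

22


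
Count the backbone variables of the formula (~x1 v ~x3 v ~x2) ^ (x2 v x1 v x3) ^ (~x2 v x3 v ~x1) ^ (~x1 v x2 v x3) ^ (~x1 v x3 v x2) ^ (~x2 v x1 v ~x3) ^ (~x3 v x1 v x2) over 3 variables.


Find all satisfying assignments: 2 model(s).
Check which variables have the same value in every model.
No variable is fixed across all models.
Backbone size = 0.

0


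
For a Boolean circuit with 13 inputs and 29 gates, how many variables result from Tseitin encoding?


The Tseitin transformation introduces one auxiliary variable per gate.
Total variables = inputs + gates = 13 + 29 = 42.

42


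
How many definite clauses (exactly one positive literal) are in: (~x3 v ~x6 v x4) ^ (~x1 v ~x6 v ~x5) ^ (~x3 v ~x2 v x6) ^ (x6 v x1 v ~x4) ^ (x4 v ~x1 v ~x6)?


A definite clause has exactly one positive literal.
Clause 1: 1 positive -> definite
Clause 2: 0 positive -> not definite
Clause 3: 1 positive -> definite
Clause 4: 2 positive -> not definite
Clause 5: 1 positive -> definite
Definite clause count = 3.

3


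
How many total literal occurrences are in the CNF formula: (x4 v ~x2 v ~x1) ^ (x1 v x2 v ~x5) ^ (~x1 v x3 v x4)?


Clause lengths: 3, 3, 3.
Sum = 3 + 3 + 3 = 9.

9


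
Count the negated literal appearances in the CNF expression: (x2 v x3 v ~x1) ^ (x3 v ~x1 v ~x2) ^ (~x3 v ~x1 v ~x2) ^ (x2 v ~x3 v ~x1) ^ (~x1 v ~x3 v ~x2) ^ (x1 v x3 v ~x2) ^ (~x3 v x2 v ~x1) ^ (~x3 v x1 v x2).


Scan each clause for negated literals.
Clause 1: 1 negative; Clause 2: 2 negative; Clause 3: 3 negative; Clause 4: 2 negative; Clause 5: 3 negative; Clause 6: 1 negative; Clause 7: 2 negative; Clause 8: 1 negative.
Total negative literal occurrences = 15.

15


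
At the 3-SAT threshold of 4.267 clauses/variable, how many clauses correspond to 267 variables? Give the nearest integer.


The 3-SAT phase transition occurs at approximately 4.267 clauses per variable.
m = 4.267 * 267 = 1139.289.
Rounded to nearest integer: 1139.

1139


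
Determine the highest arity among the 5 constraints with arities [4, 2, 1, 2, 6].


The arities are: 4, 2, 1, 2, 6.
Scan for the maximum value.
Maximum arity = 6.

6


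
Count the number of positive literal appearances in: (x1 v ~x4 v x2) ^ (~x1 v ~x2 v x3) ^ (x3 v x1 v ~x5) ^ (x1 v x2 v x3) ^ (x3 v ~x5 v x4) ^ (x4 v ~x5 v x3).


Scan each clause for unnegated literals.
Clause 1: 2 positive; Clause 2: 1 positive; Clause 3: 2 positive; Clause 4: 3 positive; Clause 5: 2 positive; Clause 6: 2 positive.
Total positive literal occurrences = 12.

12


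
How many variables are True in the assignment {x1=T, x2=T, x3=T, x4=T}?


The weight is the number of variables assigned True.
True variables: x1, x2, x3, x4.
Weight = 4.

4


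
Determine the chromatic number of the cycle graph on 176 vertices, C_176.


A cycle on an even number of vertices is bipartite: alternate two colors around the cycle.
Since 176 is even, two colors suffice, and at least two are needed because the graph has edges.
Chromatic number = 2.

2


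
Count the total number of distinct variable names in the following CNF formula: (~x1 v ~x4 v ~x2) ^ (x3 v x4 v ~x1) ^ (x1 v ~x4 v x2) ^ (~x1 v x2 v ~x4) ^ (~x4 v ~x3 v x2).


Identify each distinct variable in the formula.
Variables found: x1, x2, x3, x4.
Total distinct variables = 4.

4


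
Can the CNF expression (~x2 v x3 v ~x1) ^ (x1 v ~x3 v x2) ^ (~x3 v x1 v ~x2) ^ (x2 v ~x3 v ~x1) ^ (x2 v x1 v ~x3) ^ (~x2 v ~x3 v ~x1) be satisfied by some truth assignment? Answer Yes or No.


Check all 8 possible truth assignments.
Number of satisfying assignments found: 3.
The formula is satisfiable.

Yes


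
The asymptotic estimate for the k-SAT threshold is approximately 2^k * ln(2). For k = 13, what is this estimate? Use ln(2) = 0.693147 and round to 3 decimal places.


Using the asymptotic formula: threshold ~ 2^k * ln(2).
2^13 = 8192.
8192 * 0.693147 = 5678.26.

5678.26


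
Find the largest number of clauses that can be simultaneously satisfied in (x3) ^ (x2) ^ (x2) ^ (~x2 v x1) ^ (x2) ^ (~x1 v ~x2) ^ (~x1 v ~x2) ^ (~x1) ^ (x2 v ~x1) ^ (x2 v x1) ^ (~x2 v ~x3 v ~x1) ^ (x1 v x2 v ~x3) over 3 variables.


Enumerate all 8 truth assignments.
For each, count how many of the 12 clauses are satisfied.
The formula is not fully satisfiable, so the maximum is below 12.
Maximum simultaneously satisfiable clauses = 11.

11


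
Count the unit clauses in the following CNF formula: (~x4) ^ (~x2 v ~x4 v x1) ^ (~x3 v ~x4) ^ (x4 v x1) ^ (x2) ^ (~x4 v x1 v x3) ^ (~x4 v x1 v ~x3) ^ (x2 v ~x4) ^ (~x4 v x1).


A unit clause contains exactly one literal.
Unit clauses found: (~x4), (x2).
Count = 2.

2


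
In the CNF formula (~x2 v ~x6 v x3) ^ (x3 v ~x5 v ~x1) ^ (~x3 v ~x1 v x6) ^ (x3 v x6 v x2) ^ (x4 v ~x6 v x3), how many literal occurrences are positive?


Scan each clause for unnegated literals.
Clause 1: 1 positive; Clause 2: 1 positive; Clause 3: 1 positive; Clause 4: 3 positive; Clause 5: 2 positive.
Total positive literal occurrences = 8.

8


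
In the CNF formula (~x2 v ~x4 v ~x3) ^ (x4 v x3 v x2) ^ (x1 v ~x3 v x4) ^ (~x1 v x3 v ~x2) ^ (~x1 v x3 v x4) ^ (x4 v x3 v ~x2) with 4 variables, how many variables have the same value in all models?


Find all satisfying assignments: 7 model(s).
Check which variables have the same value in every model.
No variable is fixed across all models.
Backbone size = 0.

0


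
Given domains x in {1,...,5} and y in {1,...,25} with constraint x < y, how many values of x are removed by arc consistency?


For the constraint x < y, x needs a supporting value in y's domain.
x can be at most 24 (one less than y's maximum).
Valid x values from domain: 5 out of 5.
Pruned = 5 - 5 = 0.

0


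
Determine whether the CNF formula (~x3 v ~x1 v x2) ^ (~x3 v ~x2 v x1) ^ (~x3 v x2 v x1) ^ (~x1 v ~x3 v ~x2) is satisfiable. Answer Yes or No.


Check all 8 possible truth assignments.
Number of satisfying assignments found: 4.
The formula is satisfiable.

Yes


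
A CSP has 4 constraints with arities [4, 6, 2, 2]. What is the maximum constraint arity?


The arities are: 4, 6, 2, 2.
Scan for the maximum value.
Maximum arity = 6.

6


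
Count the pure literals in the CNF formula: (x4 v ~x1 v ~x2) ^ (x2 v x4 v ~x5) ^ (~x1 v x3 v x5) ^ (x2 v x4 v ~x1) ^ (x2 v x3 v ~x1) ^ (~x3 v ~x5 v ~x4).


A pure literal appears in only one polarity across all clauses.
Pure literals: x1 (negative only).
Count = 1.

1


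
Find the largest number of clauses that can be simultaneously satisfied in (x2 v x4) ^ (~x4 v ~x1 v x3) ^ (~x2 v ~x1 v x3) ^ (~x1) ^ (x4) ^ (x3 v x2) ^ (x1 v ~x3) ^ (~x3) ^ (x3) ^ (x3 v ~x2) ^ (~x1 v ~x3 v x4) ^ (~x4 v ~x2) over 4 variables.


Enumerate all 16 truth assignments.
For each, count how many of the 12 clauses are satisfied.
The formula is not fully satisfiable, so the maximum is below 12.
Maximum simultaneously satisfiable clauses = 10.

10


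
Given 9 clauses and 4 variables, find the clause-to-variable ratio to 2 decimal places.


Clause-to-variable ratio = clauses / variables.
9 / 4 = 2.25.

2.25


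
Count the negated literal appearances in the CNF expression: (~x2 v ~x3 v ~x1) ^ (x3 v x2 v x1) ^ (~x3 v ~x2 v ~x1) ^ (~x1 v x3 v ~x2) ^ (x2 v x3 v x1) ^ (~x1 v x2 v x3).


Scan each clause for negated literals.
Clause 1: 3 negative; Clause 2: 0 negative; Clause 3: 3 negative; Clause 4: 2 negative; Clause 5: 0 negative; Clause 6: 1 negative.
Total negative literal occurrences = 9.

9


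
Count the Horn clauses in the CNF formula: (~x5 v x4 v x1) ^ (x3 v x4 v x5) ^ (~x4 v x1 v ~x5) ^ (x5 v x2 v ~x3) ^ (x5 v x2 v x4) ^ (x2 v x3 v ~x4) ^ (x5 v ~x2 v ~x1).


A Horn clause has at most one positive literal.
Clause 1: 2 positive lit(s) -> not Horn
Clause 2: 3 positive lit(s) -> not Horn
Clause 3: 1 positive lit(s) -> Horn
Clause 4: 2 positive lit(s) -> not Horn
Clause 5: 3 positive lit(s) -> not Horn
Clause 6: 2 positive lit(s) -> not Horn
Clause 7: 1 positive lit(s) -> Horn
Total Horn clauses = 2.

2


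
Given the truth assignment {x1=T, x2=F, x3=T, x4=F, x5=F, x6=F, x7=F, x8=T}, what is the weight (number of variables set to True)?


The weight is the number of variables assigned True.
True variables: x1, x3, x8.
Weight = 3.

3


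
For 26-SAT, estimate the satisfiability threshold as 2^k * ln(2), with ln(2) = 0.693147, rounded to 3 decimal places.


Using the asymptotic formula: threshold ~ 2^k * ln(2).
2^26 = 67108864.
67108864 * 0.693147 = 46516307.755.

46516307.755


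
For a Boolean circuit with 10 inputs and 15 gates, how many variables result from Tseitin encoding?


The Tseitin transformation introduces one auxiliary variable per gate.
Total variables = inputs + gates = 10 + 15 = 25.

25


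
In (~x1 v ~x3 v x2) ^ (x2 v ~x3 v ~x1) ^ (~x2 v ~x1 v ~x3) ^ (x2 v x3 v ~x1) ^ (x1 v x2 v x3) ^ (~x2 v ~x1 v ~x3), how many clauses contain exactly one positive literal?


A definite clause has exactly one positive literal.
Clause 1: 1 positive -> definite
Clause 2: 1 positive -> definite
Clause 3: 0 positive -> not definite
Clause 4: 2 positive -> not definite
Clause 5: 3 positive -> not definite
Clause 6: 0 positive -> not definite
Definite clause count = 2.

2


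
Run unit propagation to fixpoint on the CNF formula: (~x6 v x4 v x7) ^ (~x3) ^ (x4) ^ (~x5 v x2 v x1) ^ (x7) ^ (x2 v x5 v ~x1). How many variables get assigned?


Unit propagation repeatedly assigns the literal in any unit clause, then simplifies.
Assignments in order: x3 = F, x4 = T, x7 = T.
No further unit clauses remain.
Total variables assigned = 3.

3


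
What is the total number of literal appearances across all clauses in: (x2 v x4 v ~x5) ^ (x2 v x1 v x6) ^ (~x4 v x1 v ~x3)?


Clause lengths: 3, 3, 3.
Sum = 3 + 3 + 3 = 9.

9


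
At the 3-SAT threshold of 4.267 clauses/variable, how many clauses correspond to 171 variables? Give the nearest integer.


The 3-SAT phase transition occurs at approximately 4.267 clauses per variable.
m = 4.267 * 171 = 729.657.
Rounded to nearest integer: 730.

730


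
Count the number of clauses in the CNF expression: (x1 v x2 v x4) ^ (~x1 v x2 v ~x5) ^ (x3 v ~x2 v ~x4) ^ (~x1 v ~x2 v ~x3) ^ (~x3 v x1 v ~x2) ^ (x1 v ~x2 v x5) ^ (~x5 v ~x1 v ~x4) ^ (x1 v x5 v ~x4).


Each group enclosed in parentheses joined by ^ is one clause.
Counting the conjuncts: 8 clauses.

8


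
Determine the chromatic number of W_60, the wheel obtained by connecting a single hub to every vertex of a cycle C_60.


W_60 consists of the cycle C_60 together with a hub vertex adjacent to every cycle vertex.
The cycle C_60 needs 2 colors (even cycle -> 2).
The hub is adjacent to every cycle vertex, so it must receive a new color distinct from all of them.
Chromatic number = 2 + 1 = 3.

3


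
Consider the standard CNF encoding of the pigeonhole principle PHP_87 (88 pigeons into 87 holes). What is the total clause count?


The PHP encoding has two parts:
1) At-least-one-hole clauses: 88 (one per pigeon, each with 87 literals).
2) At-most-one-pigeon-per-hole clauses: 87 holes * C(88,2) = 87 * 3828 = 333036.
Total clauses = 88 + 333036 = 333124.

333124


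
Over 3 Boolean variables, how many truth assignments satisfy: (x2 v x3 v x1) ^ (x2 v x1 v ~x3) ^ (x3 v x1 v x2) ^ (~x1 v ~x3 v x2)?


Enumerate all 8 truth assignments over 3 variables.
Test each against every clause.
Satisfying assignments found: 5.

5


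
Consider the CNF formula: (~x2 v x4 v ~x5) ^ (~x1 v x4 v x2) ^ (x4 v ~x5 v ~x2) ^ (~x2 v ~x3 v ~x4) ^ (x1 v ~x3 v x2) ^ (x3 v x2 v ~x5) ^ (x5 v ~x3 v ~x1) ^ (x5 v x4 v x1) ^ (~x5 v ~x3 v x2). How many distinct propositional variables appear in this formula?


Identify each distinct variable in the formula.
Variables found: x1, x2, x3, x4, x5.
Total distinct variables = 5.

5


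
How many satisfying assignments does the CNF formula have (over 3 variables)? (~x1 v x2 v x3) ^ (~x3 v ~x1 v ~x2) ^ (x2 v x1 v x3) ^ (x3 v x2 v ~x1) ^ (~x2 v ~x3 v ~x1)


Enumerate all 8 truth assignments over 3 variables.
Test each against every clause.
Satisfying assignments found: 5.

5


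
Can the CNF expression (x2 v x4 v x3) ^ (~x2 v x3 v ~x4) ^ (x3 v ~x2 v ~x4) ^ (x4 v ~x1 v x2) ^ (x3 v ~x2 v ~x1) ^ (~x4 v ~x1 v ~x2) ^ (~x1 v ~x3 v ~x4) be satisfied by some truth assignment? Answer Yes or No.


Check all 16 possible truth assignments.
Number of satisfying assignments found: 8.
The formula is satisfiable.

Yes


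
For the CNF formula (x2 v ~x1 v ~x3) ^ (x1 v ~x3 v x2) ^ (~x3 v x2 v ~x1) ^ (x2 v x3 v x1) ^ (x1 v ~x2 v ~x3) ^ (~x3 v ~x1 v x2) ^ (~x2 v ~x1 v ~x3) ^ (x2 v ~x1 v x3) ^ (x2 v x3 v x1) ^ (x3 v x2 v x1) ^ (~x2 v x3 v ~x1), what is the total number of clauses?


Each group enclosed in parentheses joined by ^ is one clause.
Counting the conjuncts: 11 clauses.

11


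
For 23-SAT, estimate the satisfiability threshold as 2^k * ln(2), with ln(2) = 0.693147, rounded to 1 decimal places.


Using the asymptotic formula: threshold ~ 2^k * ln(2).
2^23 = 8388608.
8388608 * 0.693147 = 5814538.5.

5814538.5


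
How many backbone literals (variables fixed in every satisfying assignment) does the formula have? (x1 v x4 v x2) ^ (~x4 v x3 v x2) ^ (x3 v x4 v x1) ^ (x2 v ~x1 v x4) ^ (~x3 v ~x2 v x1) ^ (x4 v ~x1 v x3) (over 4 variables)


Find all satisfying assignments: 6 model(s).
Check which variables have the same value in every model.
No variable is fixed across all models.
Backbone size = 0.

0


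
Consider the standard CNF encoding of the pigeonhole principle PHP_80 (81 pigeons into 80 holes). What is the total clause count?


The PHP encoding has two parts:
1) At-least-one-hole clauses: 81 (one per pigeon, each with 80 literals).
2) At-most-one-pigeon-per-hole clauses: 80 holes * C(81,2) = 80 * 3240 = 259200.
Total clauses = 81 + 259200 = 259281.

259281


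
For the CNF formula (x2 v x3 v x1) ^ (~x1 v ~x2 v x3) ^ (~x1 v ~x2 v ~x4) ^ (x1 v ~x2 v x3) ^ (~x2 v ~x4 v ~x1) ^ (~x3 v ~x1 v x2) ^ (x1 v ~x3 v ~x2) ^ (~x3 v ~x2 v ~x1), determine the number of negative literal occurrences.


Scan each clause for negated literals.
Clause 1: 0 negative; Clause 2: 2 negative; Clause 3: 3 negative; Clause 4: 1 negative; Clause 5: 3 negative; Clause 6: 2 negative; Clause 7: 2 negative; Clause 8: 3 negative.
Total negative literal occurrences = 16.

16


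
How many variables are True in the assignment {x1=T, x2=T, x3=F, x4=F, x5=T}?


The weight is the number of variables assigned True.
True variables: x1, x2, x5.
Weight = 3.

3


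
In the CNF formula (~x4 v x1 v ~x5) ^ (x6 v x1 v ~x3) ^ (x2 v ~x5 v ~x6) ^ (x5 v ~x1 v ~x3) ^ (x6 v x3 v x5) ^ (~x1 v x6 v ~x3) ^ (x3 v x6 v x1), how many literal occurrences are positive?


Scan each clause for unnegated literals.
Clause 1: 1 positive; Clause 2: 2 positive; Clause 3: 1 positive; Clause 4: 1 positive; Clause 5: 3 positive; Clause 6: 1 positive; Clause 7: 3 positive.
Total positive literal occurrences = 12.

12


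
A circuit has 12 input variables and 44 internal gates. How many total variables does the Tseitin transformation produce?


The Tseitin transformation introduces one auxiliary variable per gate.
Total variables = inputs + gates = 12 + 44 = 56.

56


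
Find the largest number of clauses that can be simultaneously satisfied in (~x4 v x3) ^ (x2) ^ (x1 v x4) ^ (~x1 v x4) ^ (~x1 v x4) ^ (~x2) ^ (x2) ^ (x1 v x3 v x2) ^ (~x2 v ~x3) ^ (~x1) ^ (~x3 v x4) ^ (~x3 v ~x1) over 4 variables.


Enumerate all 16 truth assignments.
For each, count how many of the 12 clauses are satisfied.
The formula is not fully satisfiable, so the maximum is below 12.
Maximum simultaneously satisfiable clauses = 10.

10


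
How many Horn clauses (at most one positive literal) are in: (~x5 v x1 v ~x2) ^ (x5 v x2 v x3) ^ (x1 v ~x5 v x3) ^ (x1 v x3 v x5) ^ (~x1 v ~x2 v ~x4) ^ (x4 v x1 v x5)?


A Horn clause has at most one positive literal.
Clause 1: 1 positive lit(s) -> Horn
Clause 2: 3 positive lit(s) -> not Horn
Clause 3: 2 positive lit(s) -> not Horn
Clause 4: 3 positive lit(s) -> not Horn
Clause 5: 0 positive lit(s) -> Horn
Clause 6: 3 positive lit(s) -> not Horn
Total Horn clauses = 2.

2


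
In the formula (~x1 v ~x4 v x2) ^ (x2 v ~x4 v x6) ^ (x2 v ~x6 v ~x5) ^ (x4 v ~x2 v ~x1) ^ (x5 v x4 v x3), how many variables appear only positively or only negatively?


A pure literal appears in only one polarity across all clauses.
Pure literals: x1 (negative only), x3 (positive only).
Count = 2.

2


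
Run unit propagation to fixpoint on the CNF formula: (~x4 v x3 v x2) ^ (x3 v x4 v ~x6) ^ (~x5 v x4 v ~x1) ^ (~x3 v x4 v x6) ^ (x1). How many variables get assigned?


Unit propagation repeatedly assigns the literal in any unit clause, then simplifies.
Assignments in order: x1 = T.
No further unit clauses remain.
Total variables assigned = 1.

1


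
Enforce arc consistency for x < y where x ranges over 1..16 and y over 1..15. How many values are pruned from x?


For the constraint x < y, x needs a supporting value in y's domain.
x can be at most 14 (one less than y's maximum).
Valid x values from domain: 14 out of 16.
Pruned = 16 - 14 = 2.

2


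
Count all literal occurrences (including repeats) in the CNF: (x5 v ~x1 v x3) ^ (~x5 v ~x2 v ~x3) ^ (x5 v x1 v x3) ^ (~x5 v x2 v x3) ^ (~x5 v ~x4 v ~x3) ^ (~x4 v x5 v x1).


Clause lengths: 3, 3, 3, 3, 3, 3.
Sum = 3 + 3 + 3 + 3 + 3 + 3 = 18.

18


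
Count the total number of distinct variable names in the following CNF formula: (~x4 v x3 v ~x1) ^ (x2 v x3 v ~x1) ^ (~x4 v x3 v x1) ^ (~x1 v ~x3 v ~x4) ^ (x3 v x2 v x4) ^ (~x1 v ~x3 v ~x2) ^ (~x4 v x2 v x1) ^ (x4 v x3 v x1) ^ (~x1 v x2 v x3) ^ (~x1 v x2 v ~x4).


Identify each distinct variable in the formula.
Variables found: x1, x2, x3, x4.
Total distinct variables = 4.

4


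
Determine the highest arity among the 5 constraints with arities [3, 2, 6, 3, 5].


The arities are: 3, 2, 6, 3, 5.
Scan for the maximum value.
Maximum arity = 6.

6


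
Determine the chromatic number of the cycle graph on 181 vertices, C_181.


An odd cycle cannot be 2-colored: alternating two colors around the cycle returns to the start with a conflict.
Since 181 is odd, three colors are required (and three suffice).
Chromatic number = 3.

3


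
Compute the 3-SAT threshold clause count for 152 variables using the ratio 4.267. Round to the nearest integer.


The 3-SAT phase transition occurs at approximately 4.267 clauses per variable.
m = 4.267 * 152 = 648.584.
Rounded to nearest integer: 649.

649


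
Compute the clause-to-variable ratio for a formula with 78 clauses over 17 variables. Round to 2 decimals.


Clause-to-variable ratio = clauses / variables.
78 / 17 = 4.59.

4.59


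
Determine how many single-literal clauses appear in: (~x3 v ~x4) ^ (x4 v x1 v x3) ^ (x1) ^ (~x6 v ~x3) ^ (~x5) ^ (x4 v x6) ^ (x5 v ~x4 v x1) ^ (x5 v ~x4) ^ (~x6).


A unit clause contains exactly one literal.
Unit clauses found: (x1), (~x5), (~x6).
Count = 3.

3


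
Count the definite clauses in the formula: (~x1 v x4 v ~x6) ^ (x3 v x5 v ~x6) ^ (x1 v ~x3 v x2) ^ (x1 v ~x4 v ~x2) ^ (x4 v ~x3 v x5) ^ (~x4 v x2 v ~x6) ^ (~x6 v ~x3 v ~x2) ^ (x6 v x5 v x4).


A definite clause has exactly one positive literal.
Clause 1: 1 positive -> definite
Clause 2: 2 positive -> not definite
Clause 3: 2 positive -> not definite
Clause 4: 1 positive -> definite
Clause 5: 2 positive -> not definite
Clause 6: 1 positive -> definite
Clause 7: 0 positive -> not definite
Clause 8: 3 positive -> not definite
Definite clause count = 3.

3


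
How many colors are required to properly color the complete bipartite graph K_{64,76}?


K_{64,76} is bipartite by definition: the two parts are independent sets, with every edge crossing between them.
Color all vertices in one part with color 1 and all vertices in the other part with color 2.
Since the graph has at least one edge, one color does not suffice.
Chromatic number = 2.

2


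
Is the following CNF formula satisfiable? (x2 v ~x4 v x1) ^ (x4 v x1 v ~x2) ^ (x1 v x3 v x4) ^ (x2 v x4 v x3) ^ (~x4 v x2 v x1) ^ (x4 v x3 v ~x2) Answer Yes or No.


Check all 16 possible truth assignments.
Number of satisfying assignments found: 9.
The formula is satisfiable.

Yes


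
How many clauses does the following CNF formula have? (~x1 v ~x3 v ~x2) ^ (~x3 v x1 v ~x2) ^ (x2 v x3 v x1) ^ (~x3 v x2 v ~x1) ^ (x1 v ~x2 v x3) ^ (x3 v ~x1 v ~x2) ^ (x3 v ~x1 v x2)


Each group enclosed in parentheses joined by ^ is one clause.
Counting the conjuncts: 7 clauses.

7


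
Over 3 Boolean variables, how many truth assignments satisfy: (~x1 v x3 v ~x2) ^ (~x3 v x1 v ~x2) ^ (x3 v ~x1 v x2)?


Enumerate all 8 truth assignments over 3 variables.
Test each against every clause.
Satisfying assignments found: 5.

5


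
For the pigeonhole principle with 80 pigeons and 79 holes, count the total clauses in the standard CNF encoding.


The PHP encoding has two parts:
1) At-least-one-hole clauses: 80 (one per pigeon, each with 79 literals).
2) At-most-one-pigeon-per-hole clauses: 79 holes * C(80,2) = 79 * 3160 = 249640.
Total clauses = 80 + 249640 = 249720.

249720


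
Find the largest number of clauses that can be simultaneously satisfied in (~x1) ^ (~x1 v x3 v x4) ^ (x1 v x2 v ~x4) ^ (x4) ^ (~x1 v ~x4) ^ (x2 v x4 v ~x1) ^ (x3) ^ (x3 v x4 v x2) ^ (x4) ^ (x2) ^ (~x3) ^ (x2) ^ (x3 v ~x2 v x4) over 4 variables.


Enumerate all 16 truth assignments.
For each, count how many of the 13 clauses are satisfied.
The formula is not fully satisfiable, so the maximum is below 13.
Maximum simultaneously satisfiable clauses = 12.

12


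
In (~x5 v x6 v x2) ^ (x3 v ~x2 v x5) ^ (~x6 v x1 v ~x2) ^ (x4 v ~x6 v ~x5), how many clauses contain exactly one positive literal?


A definite clause has exactly one positive literal.
Clause 1: 2 positive -> not definite
Clause 2: 2 positive -> not definite
Clause 3: 1 positive -> definite
Clause 4: 1 positive -> definite
Definite clause count = 2.

2


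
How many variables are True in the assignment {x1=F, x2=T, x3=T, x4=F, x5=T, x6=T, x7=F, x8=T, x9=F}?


The weight is the number of variables assigned True.
True variables: x2, x3, x5, x6, x8.
Weight = 5.

5


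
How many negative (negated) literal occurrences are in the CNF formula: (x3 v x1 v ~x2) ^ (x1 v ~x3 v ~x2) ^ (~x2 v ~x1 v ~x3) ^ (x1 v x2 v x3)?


Scan each clause for negated literals.
Clause 1: 1 negative; Clause 2: 2 negative; Clause 3: 3 negative; Clause 4: 0 negative.
Total negative literal occurrences = 6.

6


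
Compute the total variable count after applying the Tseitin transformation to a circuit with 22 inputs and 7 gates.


The Tseitin transformation introduces one auxiliary variable per gate.
Total variables = inputs + gates = 22 + 7 = 29.

29


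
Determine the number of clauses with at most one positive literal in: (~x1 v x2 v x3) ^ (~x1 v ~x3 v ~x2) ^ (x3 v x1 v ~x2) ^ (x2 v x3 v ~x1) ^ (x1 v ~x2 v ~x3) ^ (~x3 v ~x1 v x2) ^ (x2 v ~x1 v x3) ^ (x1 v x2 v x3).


A Horn clause has at most one positive literal.
Clause 1: 2 positive lit(s) -> not Horn
Clause 2: 0 positive lit(s) -> Horn
Clause 3: 2 positive lit(s) -> not Horn
Clause 4: 2 positive lit(s) -> not Horn
Clause 5: 1 positive lit(s) -> Horn
Clause 6: 1 positive lit(s) -> Horn
Clause 7: 2 positive lit(s) -> not Horn
Clause 8: 3 positive lit(s) -> not Horn
Total Horn clauses = 3.

3


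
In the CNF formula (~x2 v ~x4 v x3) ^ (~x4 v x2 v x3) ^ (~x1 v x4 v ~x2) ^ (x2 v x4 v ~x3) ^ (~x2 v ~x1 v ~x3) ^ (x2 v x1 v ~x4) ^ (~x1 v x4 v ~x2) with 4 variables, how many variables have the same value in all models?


Find all satisfying assignments: 6 model(s).
Check which variables have the same value in every model.
No variable is fixed across all models.
Backbone size = 0.

0


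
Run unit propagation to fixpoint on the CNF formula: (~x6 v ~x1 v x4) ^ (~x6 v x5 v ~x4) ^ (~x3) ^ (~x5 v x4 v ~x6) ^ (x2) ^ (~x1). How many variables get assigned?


Unit propagation repeatedly assigns the literal in any unit clause, then simplifies.
Assignments in order: x3 = F, x2 = T, x1 = F.
No further unit clauses remain.
Total variables assigned = 3.

3


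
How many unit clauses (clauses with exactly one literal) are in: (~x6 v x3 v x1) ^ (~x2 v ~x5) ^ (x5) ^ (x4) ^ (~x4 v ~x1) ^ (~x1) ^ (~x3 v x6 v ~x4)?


A unit clause contains exactly one literal.
Unit clauses found: (x5), (x4), (~x1).
Count = 3.

3


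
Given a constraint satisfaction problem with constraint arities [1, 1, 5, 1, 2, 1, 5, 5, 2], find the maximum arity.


The arities are: 1, 1, 5, 1, 2, 1, 5, 5, 2.
Scan for the maximum value.
Maximum arity = 5.

5


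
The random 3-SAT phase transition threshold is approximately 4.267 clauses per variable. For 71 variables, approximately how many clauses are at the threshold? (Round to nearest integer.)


The 3-SAT phase transition occurs at approximately 4.267 clauses per variable.
m = 4.267 * 71 = 302.957.
Rounded to nearest integer: 303.

303


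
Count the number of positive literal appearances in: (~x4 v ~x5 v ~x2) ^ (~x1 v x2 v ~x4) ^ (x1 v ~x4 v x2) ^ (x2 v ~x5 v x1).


Scan each clause for unnegated literals.
Clause 1: 0 positive; Clause 2: 1 positive; Clause 3: 2 positive; Clause 4: 2 positive.
Total positive literal occurrences = 5.

5


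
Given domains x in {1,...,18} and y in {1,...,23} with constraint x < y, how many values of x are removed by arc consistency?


For the constraint x < y, x needs a supporting value in y's domain.
x can be at most 22 (one less than y's maximum).
Valid x values from domain: 18 out of 18.
Pruned = 18 - 18 = 0.

0


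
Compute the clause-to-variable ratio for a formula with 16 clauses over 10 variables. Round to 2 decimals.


Clause-to-variable ratio = clauses / variables.
16 / 10 = 1.6.

1.6


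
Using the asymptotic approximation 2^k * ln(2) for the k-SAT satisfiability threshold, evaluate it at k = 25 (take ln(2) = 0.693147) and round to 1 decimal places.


Using the asymptotic formula: threshold ~ 2^k * ln(2).
2^25 = 33554432.
33554432 * 0.693147 = 23258153.9.

23258153.9


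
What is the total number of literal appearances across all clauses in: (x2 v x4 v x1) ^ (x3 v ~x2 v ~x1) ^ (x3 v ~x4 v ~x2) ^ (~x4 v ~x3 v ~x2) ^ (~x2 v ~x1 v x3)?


Clause lengths: 3, 3, 3, 3, 3.
Sum = 3 + 3 + 3 + 3 + 3 = 15.

15


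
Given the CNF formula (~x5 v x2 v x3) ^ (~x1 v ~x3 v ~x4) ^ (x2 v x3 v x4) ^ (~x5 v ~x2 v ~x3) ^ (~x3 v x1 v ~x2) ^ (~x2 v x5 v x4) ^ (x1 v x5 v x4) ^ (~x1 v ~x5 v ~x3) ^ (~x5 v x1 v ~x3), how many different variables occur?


Identify each distinct variable in the formula.
Variables found: x1, x2, x3, x4, x5.
Total distinct variables = 5.

5


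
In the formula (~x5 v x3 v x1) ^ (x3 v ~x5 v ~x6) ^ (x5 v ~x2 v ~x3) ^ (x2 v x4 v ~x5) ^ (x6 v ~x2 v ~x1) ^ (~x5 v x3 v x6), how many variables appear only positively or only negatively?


A pure literal appears in only one polarity across all clauses.
Pure literals: x4 (positive only).
Count = 1.

1


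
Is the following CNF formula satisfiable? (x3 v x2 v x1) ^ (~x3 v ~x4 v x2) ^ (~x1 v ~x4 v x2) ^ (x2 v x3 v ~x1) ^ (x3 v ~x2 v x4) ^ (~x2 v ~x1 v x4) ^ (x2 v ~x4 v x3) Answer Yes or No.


Check all 16 possible truth assignments.
Number of satisfying assignments found: 7.
The formula is satisfiable.

Yes


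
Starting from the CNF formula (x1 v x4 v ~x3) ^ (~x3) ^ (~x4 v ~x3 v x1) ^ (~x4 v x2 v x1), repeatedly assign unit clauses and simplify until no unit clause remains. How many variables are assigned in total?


Unit propagation repeatedly assigns the literal in any unit clause, then simplifies.
Assignments in order: x3 = F.
No further unit clauses remain.
Total variables assigned = 1.

1


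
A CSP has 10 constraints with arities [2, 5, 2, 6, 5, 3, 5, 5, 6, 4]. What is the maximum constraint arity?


The arities are: 2, 5, 2, 6, 5, 3, 5, 5, 6, 4.
Scan for the maximum value.
Maximum arity = 6.

6


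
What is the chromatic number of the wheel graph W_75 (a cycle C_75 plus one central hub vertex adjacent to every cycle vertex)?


W_75 consists of the cycle C_75 together with a hub vertex adjacent to every cycle vertex.
The cycle C_75 needs 3 colors (odd cycle -> 3).
The hub is adjacent to every cycle vertex, so it must receive a new color distinct from all of them.
Chromatic number = 3 + 1 = 4.

4


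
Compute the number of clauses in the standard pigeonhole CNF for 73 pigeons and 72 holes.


The PHP encoding has two parts:
1) At-least-one-hole clauses: 73 (one per pigeon, each with 72 literals).
2) At-most-one-pigeon-per-hole clauses: 72 holes * C(73,2) = 72 * 2628 = 189216.
Total clauses = 73 + 189216 = 189289.

189289


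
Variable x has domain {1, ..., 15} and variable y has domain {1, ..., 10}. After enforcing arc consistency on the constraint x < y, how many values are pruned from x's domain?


For the constraint x < y, x needs a supporting value in y's domain.
x can be at most 9 (one less than y's maximum).
Valid x values from domain: 9 out of 15.
Pruned = 15 - 9 = 6.

6


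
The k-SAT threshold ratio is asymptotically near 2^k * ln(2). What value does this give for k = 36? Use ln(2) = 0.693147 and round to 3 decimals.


Using the asymptotic formula: threshold ~ 2^k * ln(2).
2^36 = 68719476736.
68719476736 * 0.693147 = 47632699141.128.

47632699141.128


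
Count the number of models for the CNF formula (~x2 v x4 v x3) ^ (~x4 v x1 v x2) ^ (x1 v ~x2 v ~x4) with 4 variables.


Enumerate all 16 truth assignments over 4 variables.
Test each against every clause.
Satisfying assignments found: 10.

10


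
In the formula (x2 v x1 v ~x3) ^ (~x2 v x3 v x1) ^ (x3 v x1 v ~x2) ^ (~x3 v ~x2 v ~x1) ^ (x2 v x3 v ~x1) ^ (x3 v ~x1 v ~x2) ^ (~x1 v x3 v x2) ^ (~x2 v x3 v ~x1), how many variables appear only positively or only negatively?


A pure literal appears in only one polarity across all clauses.
No pure literals found.
Count = 0.

0


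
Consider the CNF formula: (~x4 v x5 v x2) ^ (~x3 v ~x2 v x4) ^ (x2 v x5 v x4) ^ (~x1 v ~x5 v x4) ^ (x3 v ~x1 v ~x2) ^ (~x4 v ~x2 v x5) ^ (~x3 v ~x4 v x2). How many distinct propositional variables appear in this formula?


Identify each distinct variable in the formula.
Variables found: x1, x2, x3, x4, x5.
Total distinct variables = 5.

5


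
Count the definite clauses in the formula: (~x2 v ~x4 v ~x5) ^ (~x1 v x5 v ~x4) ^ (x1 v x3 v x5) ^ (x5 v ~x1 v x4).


A definite clause has exactly one positive literal.
Clause 1: 0 positive -> not definite
Clause 2: 1 positive -> definite
Clause 3: 3 positive -> not definite
Clause 4: 2 positive -> not definite
Definite clause count = 1.

1


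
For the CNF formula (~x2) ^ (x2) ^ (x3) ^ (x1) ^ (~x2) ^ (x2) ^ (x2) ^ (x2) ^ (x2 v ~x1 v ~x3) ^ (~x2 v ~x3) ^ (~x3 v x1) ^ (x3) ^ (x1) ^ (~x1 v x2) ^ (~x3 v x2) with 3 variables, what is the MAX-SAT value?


Enumerate all 8 truth assignments.
For each, count how many of the 15 clauses are satisfied.
The formula is not fully satisfiable, so the maximum is below 15.
Maximum simultaneously satisfiable clauses = 12.

12


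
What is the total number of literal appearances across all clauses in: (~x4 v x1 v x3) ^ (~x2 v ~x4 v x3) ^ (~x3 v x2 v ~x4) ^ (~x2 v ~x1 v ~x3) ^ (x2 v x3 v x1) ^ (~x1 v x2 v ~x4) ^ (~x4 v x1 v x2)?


Clause lengths: 3, 3, 3, 3, 3, 3, 3.
Sum = 3 + 3 + 3 + 3 + 3 + 3 + 3 = 21.

21


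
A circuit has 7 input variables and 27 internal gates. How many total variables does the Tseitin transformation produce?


The Tseitin transformation introduces one auxiliary variable per gate.
Total variables = inputs + gates = 7 + 27 = 34.

34


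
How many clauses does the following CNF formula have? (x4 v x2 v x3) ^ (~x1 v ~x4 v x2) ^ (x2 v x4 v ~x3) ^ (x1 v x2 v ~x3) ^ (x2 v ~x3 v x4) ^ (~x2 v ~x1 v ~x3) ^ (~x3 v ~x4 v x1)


Each group enclosed in parentheses joined by ^ is one clause.
Counting the conjuncts: 7 clauses.

7


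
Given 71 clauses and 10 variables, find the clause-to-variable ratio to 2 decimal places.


Clause-to-variable ratio = clauses / variables.
71 / 10 = 7.1.

7.1
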